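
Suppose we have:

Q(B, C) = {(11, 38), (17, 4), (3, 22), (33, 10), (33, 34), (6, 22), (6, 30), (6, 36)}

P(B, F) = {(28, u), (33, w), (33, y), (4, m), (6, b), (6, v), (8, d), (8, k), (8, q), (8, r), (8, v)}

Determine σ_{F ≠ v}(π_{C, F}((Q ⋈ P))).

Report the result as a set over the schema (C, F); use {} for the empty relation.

{(10, w), (10, y), (22, b), (30, b), (34, w), (34, y), (36, b)}

Q ⋈ P (natural join on B): {(33, 10, w), (33, 10, y), (33, 34, w), (33, 34, y), (6, 22, b), (6, 22, v), (6, 30, b), (6, 30, v), (6, 36, b), (6, 36, v)}
Keep only column(s) C, F: {(10, w), (10, y), (22, b), (22, v), (30, b), (30, v), (34, w), (34, y), (36, b), (36, v)}
Filtering on F ≠ v leaves {(10, w), (10, y), (22, b), (30, b), (34, w), (34, y), (36, b)}.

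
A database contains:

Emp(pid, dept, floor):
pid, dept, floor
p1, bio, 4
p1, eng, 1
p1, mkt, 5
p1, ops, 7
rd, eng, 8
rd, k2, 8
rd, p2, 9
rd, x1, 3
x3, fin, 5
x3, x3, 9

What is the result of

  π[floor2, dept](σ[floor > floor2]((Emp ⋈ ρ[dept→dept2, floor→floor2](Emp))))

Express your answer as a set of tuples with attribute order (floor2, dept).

{(1, bio), (1, mkt), (1, ops), (3, eng), (3, k2), (3, p2), (4, mkt), (4, ops), (5, ops), (5, x3), (8, p2)}

ρ[dept→dept2, floor→floor2]: schema becomes (pid, dept2, floor2); tuples unchanged.
Joining Emp and ρ[dept→dept2, floor→floor2](Emp) on pid yields {(p1, bio, 4, bio, 4), (p1, bio, 4, eng, 1), (p1, bio, 4, mkt, 5), (p1, bio, 4, ops, 7), (p1, eng, 1, bio, 4), (p1, eng, 1, eng, 1), (p1, eng, 1, mkt, 5), (p1, eng, 1, ops, 7), (p1, mkt, 5, bio, 4), (p1, mkt, 5, eng, 1), (p1, mkt, 5, mkt, 5), (p1, mkt, 5, ops, 7), (p1, ops, 7, bio, 4), (p1, ops, 7, eng, 1), (p1, ops, 7, mkt, 5), (p1, ops, 7, ops, 7), (rd, eng, 8, eng, 8), (rd, eng, 8, k2, 8), (rd, eng, 8, p2, 9), (rd, eng, 8, x1, 3), (rd, k2, 8, eng, 8), (rd, k2, 8, k2, 8), (rd, k2, 8, p2, 9), (rd, k2, 8, x1, 3), (rd, p2, 9, eng, 8), (rd, p2, 9, k2, 8), (rd, p2, 9, p2, 9), (rd, p2, 9, x1, 3), (rd, x1, 3, eng, 8), (rd, x1, 3, k2, 8), (rd, x1, 3, p2, 9), (rd, x1, 3, x1, 3), (x3, fin, 5, fin, 5), (x3, fin, 5, x3, 9), (x3, x3, 9, fin, 5), (x3, x3, 9, x3, 9)}.
Selection floor > floor2: {(p1, bio, 4, eng, 1), (p1, mkt, 5, bio, 4), (p1, mkt, 5, eng, 1), (p1, ops, 7, bio, 4), (p1, ops, 7, eng, 1), (p1, ops, 7, mkt, 5), (rd, eng, 8, x1, 3), (rd, k2, 8, x1, 3), (rd, p2, 9, eng, 8), (rd, p2, 9, k2, 8), (rd, p2, 9, x1, 3), (x3, x3, 9, fin, 5)}
π[floor2, dept]: project onto (floor2, dept) (1 duplicate(s) eliminated) → {(1, bio), (1, mkt), (1, ops), (3, eng), (3, k2), (3, p2), (4, mkt), (4, ops), (5, ops), (5, x3), (8, p2)}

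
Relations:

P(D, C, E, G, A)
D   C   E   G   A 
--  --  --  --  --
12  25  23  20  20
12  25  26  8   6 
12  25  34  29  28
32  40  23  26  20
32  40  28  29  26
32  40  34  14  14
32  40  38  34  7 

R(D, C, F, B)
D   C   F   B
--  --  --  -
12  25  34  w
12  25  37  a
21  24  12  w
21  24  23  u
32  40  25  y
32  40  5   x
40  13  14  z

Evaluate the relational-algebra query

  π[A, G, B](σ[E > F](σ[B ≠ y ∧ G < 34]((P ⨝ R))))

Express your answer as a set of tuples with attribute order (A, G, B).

{(14, 14, x), (20, 26, x), (26, 29, x)}

Natural join on D, C: {(12, 25, 23, 20, 20, 34, w), (12, 25, 23, 20, 20, 37, a), (12, 25, 26, 8, 6, 34, w), (12, 25, 26, 8, 6, 37, a), (12, 25, 34, 29, 28, 34, w), (12, 25, 34, 29, 28, 37, a), (32, 40, 23, 26, 20, 25, y), (32, 40, 23, 26, 20, 5, x), (32, 40, 28, 29, 26, 25, y), (32, 40, 28, 29, 26, 5, x), (32, 40, 34, 14, 14, 25, y), (32, 40, 34, 14, 14, 5, x), (32, 40, 38, 34, 7, 25, y), (32, 40, 38, 34, 7, 5, x)}
Filtering on B ≠ y ∧ G < 34 leaves {(12, 25, 23, 20, 20, 34, w), (12, 25, 23, 20, 20, 37, a), (12, 25, 26, 8, 6, 34, w), (12, 25, 26, 8, 6, 37, a), (12, 25, 34, 29, 28, 34, w), (12, 25, 34, 29, 28, 37, a), (32, 40, 23, 26, 20, 5, x), (32, 40, 28, 29, 26, 5, x), (32, 40, 34, 14, 14, 5, x)}.
Filtering on E > F leaves {(32, 40, 23, 26, 20, 5, x), (32, 40, 28, 29, 26, 5, x), (32, 40, 34, 14, 14, 5, x)}.
π[A, G, B]: project onto (A, G, B) → {(14, 14, x), (20, 26, x), (26, 29, x)}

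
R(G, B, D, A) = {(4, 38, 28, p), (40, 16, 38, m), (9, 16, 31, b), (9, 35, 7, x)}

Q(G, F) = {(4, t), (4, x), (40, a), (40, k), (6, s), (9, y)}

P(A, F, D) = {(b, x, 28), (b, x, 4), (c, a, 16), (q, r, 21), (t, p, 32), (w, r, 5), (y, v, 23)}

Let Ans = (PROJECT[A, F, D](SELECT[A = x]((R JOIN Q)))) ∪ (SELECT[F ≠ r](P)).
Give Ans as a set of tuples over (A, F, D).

R ⋈ Q (natural join on G): {(4, 38, 28, p, t), (4, 38, 28, p, x), (40, 16, 38, m, a), (40, 16, 38, m, k), (9, 16, 31, b, y), (9, 35, 7, x, y)}
Apply σ_{A = x}; surviving tuples: {(9, 35, 7, x, y)}
π[A, F, D]: project onto (A, F, D) → {(x, y, 7)}
Apply σ_{F ≠ r}; surviving tuples: {(b, x, 28), (b, x, 4), (c, a, 16), (t, p, 32), (y, v, 23)}
Set union of the two operands is {(b, x, 28), (b, x, 4), (c, a, 16), (t, p, 32), (x, y, 7), (y, v, 23)}.

{(b, x, 28), (b, x, 4), (c, a, 16), (t, p, 32), (x, y, 7), (y, v, 23)}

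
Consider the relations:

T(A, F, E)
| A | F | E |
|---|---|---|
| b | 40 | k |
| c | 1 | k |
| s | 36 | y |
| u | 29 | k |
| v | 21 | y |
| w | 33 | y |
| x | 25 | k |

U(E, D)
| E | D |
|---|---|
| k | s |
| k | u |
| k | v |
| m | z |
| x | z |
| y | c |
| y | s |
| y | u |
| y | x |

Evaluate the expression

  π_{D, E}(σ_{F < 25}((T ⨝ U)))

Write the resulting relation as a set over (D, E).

{(c, y), (s, k), (s, y), (u, k), (u, y), (v, k), (x, y)}

Joining T and U on E yields {(b, 40, k, s), (b, 40, k, u), (b, 40, k, v), (c, 1, k, s), (c, 1, k, u), (c, 1, k, v), (s, 36, y, c), (s, 36, y, s), (s, 36, y, u), (s, 36, y, x), (u, 29, k, s), (u, 29, k, u), (u, 29, k, v), (v, 21, y, c), (v, 21, y, s), (v, 21, y, u), (v, 21, y, x), (w, 33, y, c), (w, 33, y, s), (w, 33, y, u), (w, 33, y, x), (x, 25, k, s), (x, 25, k, u), (x, 25, k, v)}.
Selection F < 25: {(c, 1, k, s), (c, 1, k, u), (c, 1, k, v), (v, 21, y, c), (v, 21, y, s), (v, 21, y, u), (v, 21, y, x)}
π[D, E]: project onto (D, E) → {(c, y), (s, k), (s, y), (u, k), (u, y), (v, k), (x, y)}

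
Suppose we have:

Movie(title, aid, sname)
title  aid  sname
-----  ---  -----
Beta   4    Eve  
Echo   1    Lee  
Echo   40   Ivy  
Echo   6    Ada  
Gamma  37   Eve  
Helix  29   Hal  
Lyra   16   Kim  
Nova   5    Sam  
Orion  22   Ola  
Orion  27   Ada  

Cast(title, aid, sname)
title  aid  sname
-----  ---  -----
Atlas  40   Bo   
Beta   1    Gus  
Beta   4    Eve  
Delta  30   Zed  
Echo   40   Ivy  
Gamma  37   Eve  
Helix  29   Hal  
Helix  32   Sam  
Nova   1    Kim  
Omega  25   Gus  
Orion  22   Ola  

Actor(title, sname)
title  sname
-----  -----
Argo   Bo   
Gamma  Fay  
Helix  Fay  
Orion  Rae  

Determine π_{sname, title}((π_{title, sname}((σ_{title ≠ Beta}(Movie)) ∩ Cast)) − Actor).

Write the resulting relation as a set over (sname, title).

{(Eve, Gamma), (Hal, Helix), (Ivy, Echo), (Ola, Orion)}

Selection title ≠ Beta: {(Echo, 1, Lee), (Echo, 40, Ivy), (Echo, 6, Ada), (Gamma, 37, Eve), (Helix, 29, Hal), (Lyra, 16, Kim), (Nova, 5, Sam), (Orion, 22, Ola), (Orion, 27, Ada)}
Intersection: {(Echo, 1, Lee), (Echo, 40, Ivy), (Echo, 6, Ada), (Gamma, 37, Eve), (Helix, 29, Hal), (Lyra, 16, Kim), (Nova, 5, Sam), (Orion, 22, Ola), (Orion, 27, Ada)} with {(Atlas, 40, Bo), (Beta, 1, Gus), (Beta, 4, Eve), (Delta, 30, Zed), (Echo, 40, Ivy), (Gamma, 37, Eve), (Helix, 29, Hal), (Helix, 32, Sam), (Nova, 1, Kim), (Omega, 25, Gus), (Orion, 22, Ola)} → {(Echo, 40, Ivy), (Gamma, 37, Eve), (Helix, 29, Hal), (Orion, 22, Ola)}
Keep only column(s) title, sname: {(Echo, Ivy), (Gamma, Eve), (Helix, Hal), (Orion, Ola)}
Difference: {(Echo, Ivy), (Gamma, Eve), (Helix, Hal), (Orion, Ola)} with {(Argo, Bo), (Gamma, Fay), (Helix, Fay), (Orion, Rae)} → {(Echo, Ivy), (Gamma, Eve), (Helix, Hal), (Orion, Ola)}
Keep only column(s) sname, title: {(Eve, Gamma), (Hal, Helix), (Ivy, Echo), (Ola, Orion)}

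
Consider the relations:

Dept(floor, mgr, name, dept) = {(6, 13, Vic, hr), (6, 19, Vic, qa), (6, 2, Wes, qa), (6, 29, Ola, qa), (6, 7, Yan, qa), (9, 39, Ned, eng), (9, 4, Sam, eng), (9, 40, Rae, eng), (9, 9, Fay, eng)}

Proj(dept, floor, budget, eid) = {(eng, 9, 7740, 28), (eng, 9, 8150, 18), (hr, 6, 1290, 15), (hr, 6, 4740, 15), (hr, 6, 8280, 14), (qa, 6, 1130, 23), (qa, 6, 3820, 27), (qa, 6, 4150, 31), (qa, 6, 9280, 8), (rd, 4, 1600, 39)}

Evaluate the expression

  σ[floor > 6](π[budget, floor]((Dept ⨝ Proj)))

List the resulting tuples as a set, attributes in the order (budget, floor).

{(7740, 9), (8150, 9)}

Joining Dept and Proj on floor, dept yields {(6, 13, Vic, hr, 1290, 15), (6, 13, Vic, hr, 4740, 15), (6, 13, Vic, hr, 8280, 14), (6, 19, Vic, qa, 1130, 23), (6, 19, Vic, qa, 3820, 27), (6, 19, Vic, qa, 4150, 31), (6, 19, Vic, qa, 9280, 8), (6, 2, Wes, qa, 1130, 23), (6, 2, Wes, qa, 3820, 27), (6, 2, Wes, qa, 4150, 31), (6, 2, Wes, qa, 9280, 8), (6, 29, Ola, qa, 1130, 23), (6, 29, Ola, qa, 3820, 27), (6, 29, Ola, qa, 4150, 31), (6, 29, Ola, qa, 9280, 8), (6, 7, Yan, qa, 1130, 23), (6, 7, Yan, qa, 3820, 27), (6, 7, Yan, qa, 4150, 31), (6, 7, Yan, qa, 9280, 8), (9, 39, Ned, eng, 7740, 28), (9, 39, Ned, eng, 8150, 18), (9, 4, Sam, eng, 7740, 28), (9, 4, Sam, eng, 8150, 18), (9, 40, Rae, eng, 7740, 28), (9, 40, Rae, eng, 8150, 18), (9, 9, Fay, eng, 7740, 28), (9, 9, Fay, eng, 8150, 18)}.
Projecting to budget, floor (18 duplicate(s) eliminated): {(1130, 6), (1290, 6), (3820, 6), (4150, 6), (4740, 6), (7740, 9), (8150, 9), (8280, 6), (9280, 6)}
Selection floor > 6: {(7740, 9), (8150, 9)}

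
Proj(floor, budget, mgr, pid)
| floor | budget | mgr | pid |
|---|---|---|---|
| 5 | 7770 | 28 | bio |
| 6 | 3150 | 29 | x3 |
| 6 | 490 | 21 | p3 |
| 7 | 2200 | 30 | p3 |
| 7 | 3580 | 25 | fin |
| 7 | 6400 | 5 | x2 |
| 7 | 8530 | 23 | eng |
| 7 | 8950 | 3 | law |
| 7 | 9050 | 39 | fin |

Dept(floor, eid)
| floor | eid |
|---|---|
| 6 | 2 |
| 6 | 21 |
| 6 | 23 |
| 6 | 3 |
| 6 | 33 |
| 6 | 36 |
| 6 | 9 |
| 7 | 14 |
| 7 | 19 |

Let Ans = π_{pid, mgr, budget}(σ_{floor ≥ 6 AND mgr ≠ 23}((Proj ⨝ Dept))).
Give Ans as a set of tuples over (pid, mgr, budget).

{(fin, 25, 3580), (fin, 39, 9050), (law, 3, 8950), (p3, 21, 490), (p3, 30, 2200), (x2, 5, 6400), (x3, 29, 3150)}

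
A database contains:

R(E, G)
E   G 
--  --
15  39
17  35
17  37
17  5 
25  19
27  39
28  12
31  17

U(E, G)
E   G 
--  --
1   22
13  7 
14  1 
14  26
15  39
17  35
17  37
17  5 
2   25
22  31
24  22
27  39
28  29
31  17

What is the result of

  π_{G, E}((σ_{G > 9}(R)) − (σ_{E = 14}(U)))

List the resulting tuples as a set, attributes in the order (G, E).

{(12, 28), (17, 31), (19, 25), (35, 17), (37, 17), (39, 15), (39, 27)}

σ[G > 9]: keep tuples satisfying G > 9 → {(15, 39), (17, 35), (17, 37), (25, 19), (27, 39), (28, 12), (31, 17)}
σ[E = 14]: keep tuples satisfying E = 14 → {(14, 1), (14, 26)}
Taking the difference: {(15, 39), (17, 35), (17, 37), (25, 19), (27, 39), (28, 12), (31, 17)}
Projecting to G, E: {(12, 28), (17, 31), (19, 25), (35, 17), (37, 17), (39, 15), (39, 27)}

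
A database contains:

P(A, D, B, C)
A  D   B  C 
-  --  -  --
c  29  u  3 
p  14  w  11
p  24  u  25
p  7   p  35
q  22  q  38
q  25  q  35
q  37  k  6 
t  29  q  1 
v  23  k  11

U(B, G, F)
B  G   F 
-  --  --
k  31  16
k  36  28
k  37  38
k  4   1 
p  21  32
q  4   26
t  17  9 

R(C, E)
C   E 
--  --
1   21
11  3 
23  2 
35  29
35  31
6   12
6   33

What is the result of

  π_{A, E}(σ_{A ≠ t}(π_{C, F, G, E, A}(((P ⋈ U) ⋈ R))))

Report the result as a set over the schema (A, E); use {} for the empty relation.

Joining P and U on B yields {(p, 7, p, 35, 21, 32), (q, 22, q, 38, 4, 26), (q, 25, q, 35, 4, 26), (q, 37, k, 6, 31, 16), (q, 37, k, 6, 36, 28), (q, 37, k, 6, 37, 38), (q, 37, k, 6, 4, 1), (t, 29, q, 1, 4, 26), (v, 23, k, 11, 31, 16), (v, 23, k, 11, 36, 28), (v, 23, k, 11, 37, 38), (v, 23, k, 11, 4, 1)}.
Joining (P ⋈ U) and R on C yields {(p, 7, p, 35, 21, 32, 29), (p, 7, p, 35, 21, 32, 31), (q, 25, q, 35, 4, 26, 29), (q, 25, q, 35, 4, 26, 31), (q, 37, k, 6, 31, 16, 12), (q, 37, k, 6, 31, 16, 33), (q, 37, k, 6, 36, 28, 12), (q, 37, k, 6, 36, 28, 33), (q, 37, k, 6, 37, 38, 12), (q, 37, k, 6, 37, 38, 33), (q, 37, k, 6, 4, 1, 12), (q, 37, k, 6, 4, 1, 33), (t, 29, q, 1, 4, 26, 21), (v, 23, k, 11, 31, 16, 3), (v, 23, k, 11, 36, 28, 3), (v, 23, k, 11, 37, 38, 3), (v, 23, k, 11, 4, 1, 3)}.
π_{C, F, G, E, A} gives {(1, 26, 4, 21, t), (11, 1, 4, 3, v), (11, 16, 31, 3, v), (11, 28, 36, 3, v), (11, 38, 37, 3, v), (35, 26, 4, 29, q), (35, 26, 4, 31, q), (35, 32, 21, 29, p), (35, 32, 21, 31, p), (6, 1, 4, 12, q), (6, 1, 4, 33, q), (6, 16, 31, 12, q), (6, 16, 31, 33, q), (6, 28, 36, 12, q), (6, 28, 36, 33, q), (6, 38, 37, 12, q), (6, 38, 37, 33, q)}.
Filtering on A ≠ t leaves {(11, 1, 4, 3, v), (11, 16, 31, 3, v), (11, 28, 36, 3, v), (11, 38, 37, 3, v), (35, 26, 4, 29, q), (35, 26, 4, 31, q), (35, 32, 21, 29, p), (35, 32, 21, 31, p), (6, 1, 4, 12, q), (6, 1, 4, 33, q), (6, 16, 31, 12, q), (6, 16, 31, 33, q), (6, 28, 36, 12, q), (6, 28, 36, 33, q), (6, 38, 37, 12, q), (6, 38, 37, 33, q)}.
π_{A, E} gives {(p, 29), (p, 31), (q, 12), (q, 29), (q, 31), (q, 33), (v, 3)} (9 duplicate(s) eliminated).

{(p, 29), (p, 31), (q, 12), (q, 29), (q, 31), (q, 33), (v, 3)}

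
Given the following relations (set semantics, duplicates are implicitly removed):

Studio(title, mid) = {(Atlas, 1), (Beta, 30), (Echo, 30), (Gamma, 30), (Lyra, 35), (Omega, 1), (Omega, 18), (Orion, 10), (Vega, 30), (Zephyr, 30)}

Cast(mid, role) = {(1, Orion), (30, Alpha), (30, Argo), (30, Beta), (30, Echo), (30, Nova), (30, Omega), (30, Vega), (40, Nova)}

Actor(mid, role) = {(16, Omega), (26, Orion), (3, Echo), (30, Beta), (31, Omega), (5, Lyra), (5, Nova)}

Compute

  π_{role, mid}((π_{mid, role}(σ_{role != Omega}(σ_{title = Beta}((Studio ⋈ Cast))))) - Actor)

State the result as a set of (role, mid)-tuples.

Natural join on mid: {(Atlas, 1, Orion), (Beta, 30, Alpha), (Beta, 30, Argo), (Beta, 30, Beta), (Beta, 30, Echo), (Beta, 30, Nova), (Beta, 30, Omega), (Beta, 30, Vega), (Echo, 30, Alpha), (Echo, 30, Argo), (Echo, 30, Beta), (Echo, 30, Echo), (Echo, 30, Nova), (Echo, 30, Omega), (Echo, 30, Vega), (Gamma, 30, Alpha), (Gamma, 30, Argo), (Gamma, 30, Beta), (Gamma, 30, Echo), (Gamma, 30, Nova), (Gamma, 30, Omega), (Gamma, 30, Vega), (Omega, 1, Orion), (Vega, 30, Alpha), (Vega, 30, Argo), (Vega, 30, Beta), (Vega, 30, Echo), (Vega, 30, Nova), (Vega, 30, Omega), (Vega, 30, Vega), (Zephyr, 30, Alpha), (Zephyr, 30, Argo), (Zephyr, 30, Beta), (Zephyr, 30, Echo), (Zephyr, 30, Nova), (Zephyr, 30, Omega), (Zephyr, 30, Vega)}
Filtering on title = Beta leaves {(Beta, 30, Alpha), (Beta, 30, Argo), (Beta, 30, Beta), (Beta, 30, Echo), (Beta, 30, Nova), (Beta, 30, Omega), (Beta, 30, Vega)}.
Filtering on role != Omega leaves {(Beta, 30, Alpha), (Beta, 30, Argo), (Beta, 30, Beta), (Beta, 30, Echo), (Beta, 30, Nova), (Beta, 30, Vega)}.
π_{mid, role} gives {(30, Alpha), (30, Argo), (30, Beta), (30, Echo), (30, Nova), (30, Vega)}.
Taking the difference: {(30, Alpha), (30, Argo), (30, Echo), (30, Nova), (30, Vega)}
π_{role, mid} gives {(Alpha, 30), (Argo, 30), (Echo, 30), (Nova, 30), (Vega, 30)}.

{(Alpha, 30), (Argo, 30), (Echo, 30), (Nova, 30), (Vega, 30)}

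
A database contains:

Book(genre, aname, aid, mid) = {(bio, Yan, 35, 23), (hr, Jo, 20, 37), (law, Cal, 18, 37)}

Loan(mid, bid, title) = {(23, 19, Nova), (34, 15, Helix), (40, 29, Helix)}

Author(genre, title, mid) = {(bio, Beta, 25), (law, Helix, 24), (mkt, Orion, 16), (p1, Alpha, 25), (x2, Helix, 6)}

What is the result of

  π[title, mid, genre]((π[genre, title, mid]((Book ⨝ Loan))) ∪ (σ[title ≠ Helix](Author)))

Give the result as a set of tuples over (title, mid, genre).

{(Alpha, 25, p1), (Beta, 25, bio), (Nova, 23, bio), (Orion, 16, mkt)}

Joining Book and Loan on mid yields {(bio, Yan, 35, 23, 19, Nova)}.
π[genre, title, mid]: project onto (genre, title, mid) → {(bio, Nova, 23)}
Selection title ≠ Helix: {(bio, Beta, 25), (mkt, Orion, 16), (p1, Alpha, 25)}
Union: {(bio, Nova, 23)} with {(bio, Beta, 25), (mkt, Orion, 16), (p1, Alpha, 25)} → {(bio, Beta, 25), (bio, Nova, 23), (mkt, Orion, 16), (p1, Alpha, 25)}
π[title, mid, genre]: project onto (title, mid, genre) → {(Alpha, 25, p1), (Beta, 25, bio), (Nova, 23, bio), (Orion, 16, mkt)}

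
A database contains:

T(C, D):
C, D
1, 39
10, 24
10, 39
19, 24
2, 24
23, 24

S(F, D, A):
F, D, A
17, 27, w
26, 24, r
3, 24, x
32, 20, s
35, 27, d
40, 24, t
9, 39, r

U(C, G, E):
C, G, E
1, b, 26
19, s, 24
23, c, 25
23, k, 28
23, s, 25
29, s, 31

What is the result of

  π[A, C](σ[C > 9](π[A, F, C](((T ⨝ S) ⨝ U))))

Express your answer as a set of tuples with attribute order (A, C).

Joining T and S on D yields {(1, 39, 9, r), (10, 24, 26, r), (10, 24, 3, x), (10, 24, 40, t), (10, 39, 9, r), (19, 24, 26, r), (19, 24, 3, x), (19, 24, 40, t), (2, 24, 26, r), (2, 24, 3, x), (2, 24, 40, t), (23, 24, 26, r), (23, 24, 3, x), (23, 24, 40, t)}.
Joining (T ⨝ S) and U on C yields {(1, 39, 9, r, b, 26), (19, 24, 26, r, s, 24), (19, 24, 3, x, s, 24), (19, 24, 40, t, s, 24), (23, 24, 26, r, c, 25), (23, 24, 26, r, k, 28), (23, 24, 26, r, s, 25), (23, 24, 3, x, c, 25), (23, 24, 3, x, k, 28), (23, 24, 3, x, s, 25), (23, 24, 40, t, c, 25), (23, 24, 40, t, k, 28), (23, 24, 40, t, s, 25)}.
π[A, F, C]: project onto (A, F, C) (6 duplicate(s) eliminated) → {(r, 26, 19), (r, 26, 23), (r, 9, 1), (t, 40, 19), (t, 40, 23), (x, 3, 19), (x, 3, 23)}
Selection C > 9: {(r, 26, 19), (r, 26, 23), (t, 40, 19), (t, 40, 23), (x, 3, 19), (x, 3, 23)}
π[A, C]: project onto (A, C) → {(r, 19), (r, 23), (t, 19), (t, 23), (x, 19), (x, 23)}

{(r, 19), (r, 23), (t, 19), (t, 23), (x, 19), (x, 23)}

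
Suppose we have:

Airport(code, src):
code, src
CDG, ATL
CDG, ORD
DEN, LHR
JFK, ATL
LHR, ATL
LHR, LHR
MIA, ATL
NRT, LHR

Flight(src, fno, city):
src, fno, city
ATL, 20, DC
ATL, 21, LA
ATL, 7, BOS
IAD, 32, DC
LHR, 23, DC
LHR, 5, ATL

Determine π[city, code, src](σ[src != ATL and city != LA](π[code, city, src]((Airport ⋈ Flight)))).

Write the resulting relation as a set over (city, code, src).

{(ATL, DEN, LHR), (ATL, LHR, LHR), (ATL, NRT, LHR), (DC, DEN, LHR), (DC, LHR, LHR), (DC, NRT, LHR)}

Airport ⋈ Flight (natural join on src): {(CDG, ATL, 20, DC), (CDG, ATL, 21, LA), (CDG, ATL, 7, BOS), (DEN, LHR, 23, DC), (DEN, LHR, 5, ATL), (JFK, ATL, 20, DC), (JFK, ATL, 21, LA), (JFK, ATL, 7, BOS), (LHR, ATL, 20, DC), (LHR, ATL, 21, LA), (LHR, ATL, 7, BOS), (LHR, LHR, 23, DC), (LHR, LHR, 5, ATL), (MIA, ATL, 20, DC), (MIA, ATL, 21, LA), (MIA, ATL, 7, BOS), (NRT, LHR, 23, DC), (NRT, LHR, 5, ATL)}
π_{code, city, src} gives {(CDG, BOS, ATL), (CDG, DC, ATL), (CDG, LA, ATL), (DEN, ATL, LHR), (DEN, DC, LHR), (JFK, BOS, ATL), (JFK, DC, ATL), (JFK, LA, ATL), (LHR, ATL, LHR), (LHR, BOS, ATL), (LHR, DC, ATL), (LHR, DC, LHR), (LHR, LA, ATL), (MIA, BOS, ATL), (MIA, DC, ATL), (MIA, LA, ATL), (NRT, ATL, LHR), (NRT, DC, LHR)}.
Apply σ_{src != ATL and city != LA}; surviving tuples: {(DEN, ATL, LHR), (DEN, DC, LHR), (LHR, ATL, LHR), (LHR, DC, LHR), (NRT, ATL, LHR), (NRT, DC, LHR)}
π_{city, code, src} gives {(ATL, DEN, LHR), (ATL, LHR, LHR), (ATL, NRT, LHR), (DC, DEN, LHR), (DC, LHR, LHR), (DC, NRT, LHR)}.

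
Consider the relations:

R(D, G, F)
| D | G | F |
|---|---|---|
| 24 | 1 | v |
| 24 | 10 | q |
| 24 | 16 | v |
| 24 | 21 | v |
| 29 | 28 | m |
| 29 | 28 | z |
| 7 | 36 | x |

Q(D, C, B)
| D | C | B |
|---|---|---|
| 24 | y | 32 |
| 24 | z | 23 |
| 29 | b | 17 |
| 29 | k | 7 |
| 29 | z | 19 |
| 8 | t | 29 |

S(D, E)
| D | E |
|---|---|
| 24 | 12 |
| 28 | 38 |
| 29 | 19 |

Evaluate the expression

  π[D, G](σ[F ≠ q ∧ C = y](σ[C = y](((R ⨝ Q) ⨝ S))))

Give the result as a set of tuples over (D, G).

{(24, 1), (24, 16), (24, 21)}

Natural join on D: {(24, 1, v, y, 32), (24, 1, v, z, 23), (24, 10, q, y, 32), (24, 10, q, z, 23), (24, 16, v, y, 32), (24, 16, v, z, 23), (24, 21, v, y, 32), (24, 21, v, z, 23), (29, 28, m, b, 17), (29, 28, m, k, 7), (29, 28, m, z, 19), (29, 28, z, b, 17), (29, 28, z, k, 7), (29, 28, z, z, 19)}
Natural join on D: {(24, 1, v, y, 32, 12), (24, 1, v, z, 23, 12), (24, 10, q, y, 32, 12), (24, 10, q, z, 23, 12), (24, 16, v, y, 32, 12), (24, 16, v, z, 23, 12), (24, 21, v, y, 32, 12), (24, 21, v, z, 23, 12), (29, 28, m, b, 17, 19), (29, 28, m, k, 7, 19), (29, 28, m, z, 19, 19), (29, 28, z, b, 17, 19), (29, 28, z, k, 7, 19), (29, 28, z, z, 19, 19)}
Filtering on C = y leaves {(24, 1, v, y, 32, 12), (24, 10, q, y, 32, 12), (24, 16, v, y, 32, 12), (24, 21, v, y, 32, 12)}.
Filtering on F ≠ q ∧ C = y leaves {(24, 1, v, y, 32, 12), (24, 16, v, y, 32, 12), (24, 21, v, y, 32, 12)}.
Projecting to D, G: {(24, 1), (24, 16), (24, 21)}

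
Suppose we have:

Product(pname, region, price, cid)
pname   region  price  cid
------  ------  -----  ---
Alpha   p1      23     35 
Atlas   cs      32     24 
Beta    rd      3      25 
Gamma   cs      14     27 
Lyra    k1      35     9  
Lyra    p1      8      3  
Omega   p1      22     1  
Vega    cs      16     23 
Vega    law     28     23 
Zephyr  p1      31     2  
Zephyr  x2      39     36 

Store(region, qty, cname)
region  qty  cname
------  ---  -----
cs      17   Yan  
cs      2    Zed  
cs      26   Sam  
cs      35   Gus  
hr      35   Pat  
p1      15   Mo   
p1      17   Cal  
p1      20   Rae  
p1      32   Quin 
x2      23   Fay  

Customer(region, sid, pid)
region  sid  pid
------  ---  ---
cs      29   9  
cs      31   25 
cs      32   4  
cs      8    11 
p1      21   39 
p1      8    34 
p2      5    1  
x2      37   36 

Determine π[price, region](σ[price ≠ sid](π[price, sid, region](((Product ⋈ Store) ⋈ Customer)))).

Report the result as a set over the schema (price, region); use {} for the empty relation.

{(14, cs), (16, cs), (22, p1), (23, p1), (31, p1), (32, cs), (39, x2), (8, p1)}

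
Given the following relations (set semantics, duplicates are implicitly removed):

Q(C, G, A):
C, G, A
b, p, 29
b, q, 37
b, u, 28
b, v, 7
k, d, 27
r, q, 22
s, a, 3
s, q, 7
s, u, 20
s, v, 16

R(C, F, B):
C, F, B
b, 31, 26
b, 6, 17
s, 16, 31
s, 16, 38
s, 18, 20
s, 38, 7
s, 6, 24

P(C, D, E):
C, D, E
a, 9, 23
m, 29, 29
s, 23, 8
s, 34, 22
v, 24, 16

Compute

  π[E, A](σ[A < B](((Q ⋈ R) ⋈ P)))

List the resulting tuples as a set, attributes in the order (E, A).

Natural join on C: {(b, p, 29, 31, 26), (b, p, 29, 6, 17), (b, q, 37, 31, 26), (b, q, 37, 6, 17), (b, u, 28, 31, 26), (b, u, 28, 6, 17), (b, v, 7, 31, 26), (b, v, 7, 6, 17), (s, a, 3, 16, 31), (s, a, 3, 16, 38), (s, a, 3, 18, 20), (s, a, 3, 38, 7), (s, a, 3, 6, 24), (s, q, 7, 16, 31), (s, q, 7, 16, 38), (s, q, 7, 18, 20), (s, q, 7, 38, 7), (s, q, 7, 6, 24), (s, u, 20, 16, 31), (s, u, 20, 16, 38), (s, u, 20, 18, 20), (s, u, 20, 38, 7), (s, u, 20, 6, 24), (s, v, 16, 16, 31), (s, v, 16, 16, 38), (s, v, 16, 18, 20), (s, v, 16, 38, 7), (s, v, 16, 6, 24)}
Natural join on C: {(s, a, 3, 16, 31, 23, 8), (s, a, 3, 16, 31, 34, 22), (s, a, 3, 16, 38, 23, 8), (s, a, 3, 16, 38, 34, 22), (s, a, 3, 18, 20, 23, 8), (s, a, 3, 18, 20, 34, 22), (s, a, 3, 38, 7, 23, 8), (s, a, 3, 38, 7, 34, 22), (s, a, 3, 6, 24, 23, 8), (s, a, 3, 6, 24, 34, 22), (s, q, 7, 16, 31, 23, 8), (s, q, 7, 16, 31, 34, 22), (s, q, 7, 16, 38, 23, 8), (s, q, 7, 16, 38, 34, 22), (s, q, 7, 18, 20, 23, 8), (s, q, 7, 18, 20, 34, 22), (s, q, 7, 38, 7, 23, 8), (s, q, 7, 38, 7, 34, 22), (s, q, 7, 6, 24, 23, 8), (s, q, 7, 6, 24, 34, 22), (s, u, 20, 16, 31, 23, 8), (s, u, 20, 16, 31, 34, 22), (s, u, 20, 16, 38, 23, 8), (s, u, 20, 16, 38, 34, 22), (s, u, 20, 18, 20, 23, 8), (s, u, 20, 18, 20, 34, 22), (s, u, 20, 38, 7, 23, 8), (s, u, 20, 38, 7, 34, 22), (s, u, 20, 6, 24, 23, 8), (s, u, 20, 6, 24, 34, 22), (s, v, 16, 16, 31, 23, 8), (s, v, 16, 16, 31, 34, 22), (s, v, 16, 16, 38, 23, 8), (s, v, 16, 16, 38, 34, 22), (s, v, 16, 18, 20, 23, 8), (s, v, 16, 18, 20, 34, 22), (s, v, 16, 38, 7, 23, 8), (s, v, 16, 38, 7, 34, 22), (s, v, 16, 6, 24, 23, 8), (s, v, 16, 6, 24, 34, 22)}
Apply σ_{A < B}; surviving tuples: {(s, a, 3, 16, 31, 23, 8), (s, a, 3, 16, 31, 34, 22), (s, a, 3, 16, 38, 23, 8), (s, a, 3, 16, 38, 34, 22), (s, a, 3, 18, 20, 23, 8), (s, a, 3, 18, 20, 34, 22), (s, a, 3, 38, 7, 23, 8), (s, a, 3, 38, 7, 34, 22), (s, a, 3, 6, 24, 23, 8), (s, a, 3, 6, 24, 34, 22), (s, q, 7, 16, 31, 23, 8), (s, q, 7, 16, 31, 34, 22), (s, q, 7, 16, 38, 23, 8), (s, q, 7, 16, 38, 34, 22), (s, q, 7, 18, 20, 23, 8), (s, q, 7, 18, 20, 34, 22), (s, q, 7, 6, 24, 23, 8), (s, q, 7, 6, 24, 34, 22), (s, u, 20, 16, 31, 23, 8), (s, u, 20, 16, 31, 34, 22), (s, u, 20, 16, 38, 23, 8), (s, u, 20, 16, 38, 34, 22), (s, u, 20, 6, 24, 23, 8), (s, u, 20, 6, 24, 34, 22), (s, v, 16, 16, 31, 23, 8), (s, v, 16, 16, 31, 34, 22), (s, v, 16, 16, 38, 23, 8), (s, v, 16, 16, 38, 34, 22), (s, v, 16, 18, 20, 23, 8), (s, v, 16, 18, 20, 34, 22), (s, v, 16, 6, 24, 23, 8), (s, v, 16, 6, 24, 34, 22)}
Keep only column(s) E, A (24 duplicate(s) eliminated): {(22, 16), (22, 20), (22, 3), (22, 7), (8, 16), (8, 20), (8, 3), (8, 7)}

{(22, 16), (22, 20), (22, 3), (22, 7), (8, 16), (8, 20), (8, 3), (8, 7)}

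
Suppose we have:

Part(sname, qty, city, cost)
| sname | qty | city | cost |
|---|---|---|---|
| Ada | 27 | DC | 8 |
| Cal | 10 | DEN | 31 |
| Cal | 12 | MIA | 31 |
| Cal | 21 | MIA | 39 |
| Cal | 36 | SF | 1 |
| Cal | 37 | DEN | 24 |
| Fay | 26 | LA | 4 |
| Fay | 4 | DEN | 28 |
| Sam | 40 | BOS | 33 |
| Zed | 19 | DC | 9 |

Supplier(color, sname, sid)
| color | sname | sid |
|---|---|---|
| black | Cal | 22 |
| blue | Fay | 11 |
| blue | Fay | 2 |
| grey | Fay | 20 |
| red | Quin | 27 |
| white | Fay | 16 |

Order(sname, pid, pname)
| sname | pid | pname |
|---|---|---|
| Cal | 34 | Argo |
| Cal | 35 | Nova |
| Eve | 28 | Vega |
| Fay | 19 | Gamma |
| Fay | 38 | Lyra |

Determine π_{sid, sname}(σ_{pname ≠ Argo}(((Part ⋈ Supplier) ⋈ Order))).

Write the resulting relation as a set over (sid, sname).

{(11, Fay), (16, Fay), (2, Fay), (20, Fay), (22, Cal)}

Joining Part and Supplier on sname yields {(Cal, 10, DEN, 31, black, 22), (Cal, 12, MIA, 31, black, 22), (Cal, 21, MIA, 39, black, 22), (Cal, 36, SF, 1, black, 22), (Cal, 37, DEN, 24, black, 22), (Fay, 26, LA, 4, blue, 11), (Fay, 26, LA, 4, blue, 2), (Fay, 26, LA, 4, grey, 20), (Fay, 26, LA, 4, white, 16), (Fay, 4, DEN, 28, blue, 11), (Fay, 4, DEN, 28, blue, 2), (Fay, 4, DEN, 28, grey, 20), (Fay, 4, DEN, 28, white, 16)}.
Joining (Part ⋈ Supplier) and Order on sname yields {(Cal, 10, DEN, 31, black, 22, 34, Argo), (Cal, 10, DEN, 31, black, 22, 35, Nova), (Cal, 12, MIA, 31, black, 22, 34, Argo), (Cal, 12, MIA, 31, black, 22, 35, Nova), (Cal, 21, MIA, 39, black, 22, 34, Argo), (Cal, 21, MIA, 39, black, 22, 35, Nova), (Cal, 36, SF, 1, black, 22, 34, Argo), (Cal, 36, SF, 1, black, 22, 35, Nova), (Cal, 37, DEN, 24, black, 22, 34, Argo), (Cal, 37, DEN, 24, black, 22, 35, Nova), (Fay, 26, LA, 4, blue, 11, 19, Gamma), (Fay, 26, LA, 4, blue, 11, 38, Lyra), (Fay, 26, LA, 4, blue, 2, 19, Gamma), (Fay, 26, LA, 4, blue, 2, 38, Lyra), (Fay, 26, LA, 4, grey, 20, 19, Gamma), (Fay, 26, LA, 4, grey, 20, 38, Lyra), (Fay, 26, LA, 4, white, 16, 19, Gamma), (Fay, 26, LA, 4, white, 16, 38, Lyra), (Fay, 4, DEN, 28, blue, 11, 19, Gamma), (Fay, 4, DEN, 28, blue, 11, 38, Lyra), (Fay, 4, DEN, 28, blue, 2, 19, Gamma), (Fay, 4, DEN, 28, blue, 2, 38, Lyra), (Fay, 4, DEN, 28, grey, 20, 19, Gamma), (Fay, 4, DEN, 28, grey, 20, 38, Lyra), (Fay, 4, DEN, 28, white, 16, 19, Gamma), (Fay, 4, DEN, 28, white, 16, 38, Lyra)}.
σ[pname ≠ Argo]: keep tuples satisfying pname ≠ Argo → {(Cal, 10, DEN, 31, black, 22, 35, Nova), (Cal, 12, MIA, 31, black, 22, 35, Nova), (Cal, 21, MIA, 39, black, 22, 35, Nova), (Cal, 36, SF, 1, black, 22, 35, Nova), (Cal, 37, DEN, 24, black, 22, 35, Nova), (Fay, 26, LA, 4, blue, 11, 19, Gamma), (Fay, 26, LA, 4, blue, 11, 38, Lyra), (Fay, 26, LA, 4, blue, 2, 19, Gamma), (Fay, 26, LA, 4, blue, 2, 38, Lyra), (Fay, 26, LA, 4, grey, 20, 19, Gamma), (Fay, 26, LA, 4, grey, 20, 38, Lyra), (Fay, 26, LA, 4, white, 16, 19, Gamma), (Fay, 26, LA, 4, white, 16, 38, Lyra), (Fay, 4, DEN, 28, blue, 11, 19, Gamma), (Fay, 4, DEN, 28, blue, 11, 38, Lyra), (Fay, 4, DEN, 28, blue, 2, 19, Gamma), (Fay, 4, DEN, 28, blue, 2, 38, Lyra), (Fay, 4, DEN, 28, grey, 20, 19, Gamma), (Fay, 4, DEN, 28, grey, 20, 38, Lyra), (Fay, 4, DEN, 28, white, 16, 19, Gamma), (Fay, 4, DEN, 28, white, 16, 38, Lyra)}
π[sid, sname]: project onto (sid, sname) (16 duplicate(s) eliminated) → {(11, Fay), (16, Fay), (2, Fay), (20, Fay), (22, Cal)}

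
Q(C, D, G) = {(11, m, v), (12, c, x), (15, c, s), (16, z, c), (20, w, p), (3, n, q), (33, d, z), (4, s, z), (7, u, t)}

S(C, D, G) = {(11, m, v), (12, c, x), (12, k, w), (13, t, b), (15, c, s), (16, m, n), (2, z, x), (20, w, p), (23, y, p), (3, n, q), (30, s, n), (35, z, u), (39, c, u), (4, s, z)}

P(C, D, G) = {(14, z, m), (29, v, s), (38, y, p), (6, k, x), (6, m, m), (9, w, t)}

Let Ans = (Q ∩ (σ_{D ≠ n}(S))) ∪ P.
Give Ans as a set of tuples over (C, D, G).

Filtering on D ≠ n leaves {(11, m, v), (12, c, x), (12, k, w), (13, t, b), (15, c, s), (16, m, n), (2, z, x), (20, w, p), (23, y, p), (30, s, n), (35, z, u), (39, c, u), (4, s, z)}.
Taking the intersection: {(11, m, v), (12, c, x), (15, c, s), (20, w, p), (4, s, z)}
Taking the union: {(11, m, v), (12, c, x), (14, z, m), (15, c, s), (20, w, p), (29, v, s), (38, y, p), (4, s, z), (6, k, x), (6, m, m), (9, w, t)}

{(11, m, v), (12, c, x), (14, z, m), (15, c, s), (20, w, p), (29, v, s), (38, y, p), (4, s, z), (6, k, x), (6, m, m), (9, w, t)}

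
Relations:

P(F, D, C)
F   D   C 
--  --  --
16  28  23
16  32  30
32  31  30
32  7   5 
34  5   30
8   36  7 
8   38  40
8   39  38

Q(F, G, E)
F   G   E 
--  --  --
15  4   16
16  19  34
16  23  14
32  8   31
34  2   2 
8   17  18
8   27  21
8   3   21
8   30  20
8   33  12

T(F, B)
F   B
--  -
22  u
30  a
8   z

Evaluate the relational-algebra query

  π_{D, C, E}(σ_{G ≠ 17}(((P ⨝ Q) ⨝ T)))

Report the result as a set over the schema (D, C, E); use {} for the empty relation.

{(36, 7, 12), (36, 7, 20), (36, 7, 21), (38, 40, 12), (38, 40, 20), (38, 40, 21), (39, 38, 12), (39, 38, 20), (39, 38, 21)}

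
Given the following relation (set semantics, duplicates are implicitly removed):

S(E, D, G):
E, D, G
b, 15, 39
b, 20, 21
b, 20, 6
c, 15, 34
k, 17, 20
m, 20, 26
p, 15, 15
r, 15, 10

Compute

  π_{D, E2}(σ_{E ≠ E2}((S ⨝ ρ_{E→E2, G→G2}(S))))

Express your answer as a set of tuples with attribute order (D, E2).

{(15, b), (15, c), (15, p), (15, r), (20, b), (20, m)}

ρ[E→E2, G→G2]: schema becomes (E2, D, G2); tuples unchanged.
S ⋈ ρ_{E→E2, G→G2}(S) (natural join on D): {(b, 15, 39, b, 39), (b, 15, 39, c, 34), (b, 15, 39, p, 15), (b, 15, 39, r, 10), (b, 20, 21, b, 21), (b, 20, 21, b, 6), (b, 20, 21, m, 26), (b, 20, 6, b, 21), (b, 20, 6, b, 6), (b, 20, 6, m, 26), (c, 15, 34, b, 39), (c, 15, 34, c, 34), (c, 15, 34, p, 15), (c, 15, 34, r, 10), (k, 17, 20, k, 20), (m, 20, 26, b, 21), (m, 20, 26, b, 6), (m, 20, 26, m, 26), (p, 15, 15, b, 39), (p, 15, 15, c, 34), (p, 15, 15, p, 15), (p, 15, 15, r, 10), (r, 15, 10, b, 39), (r, 15, 10, c, 34), (r, 15, 10, p, 15), (r, 15, 10, r, 10)}
Apply σ_{E ≠ E2}; surviving tuples: {(b, 15, 39, c, 34), (b, 15, 39, p, 15), (b, 15, 39, r, 10), (b, 20, 21, m, 26), (b, 20, 6, m, 26), (c, 15, 34, b, 39), (c, 15, 34, p, 15), (c, 15, 34, r, 10), (m, 20, 26, b, 21), (m, 20, 26, b, 6), (p, 15, 15, b, 39), (p, 15, 15, c, 34), (p, 15, 15, r, 10), (r, 15, 10, b, 39), (r, 15, 10, c, 34), (r, 15, 10, p, 15)}
Keep only column(s) D, E2 (10 duplicate(s) eliminated): {(15, b), (15, c), (15, p), (15, r), (20, b), (20, m)}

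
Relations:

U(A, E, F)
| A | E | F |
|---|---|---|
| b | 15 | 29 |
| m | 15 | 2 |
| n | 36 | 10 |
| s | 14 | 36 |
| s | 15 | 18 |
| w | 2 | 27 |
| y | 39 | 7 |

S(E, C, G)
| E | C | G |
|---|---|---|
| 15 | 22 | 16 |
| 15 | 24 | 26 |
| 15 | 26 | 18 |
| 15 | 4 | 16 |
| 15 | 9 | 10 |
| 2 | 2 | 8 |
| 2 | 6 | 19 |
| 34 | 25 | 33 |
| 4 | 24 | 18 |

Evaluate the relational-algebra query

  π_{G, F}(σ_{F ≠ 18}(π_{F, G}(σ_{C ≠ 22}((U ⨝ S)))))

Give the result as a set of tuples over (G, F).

{(10, 2), (10, 29), (16, 2), (16, 29), (18, 2), (18, 29), (19, 27), (26, 2), (26, 29), (8, 27)}

Natural join on E: {(b, 15, 29, 22, 16), (b, 15, 29, 24, 26), (b, 15, 29, 26, 18), (b, 15, 29, 4, 16), (b, 15, 29, 9, 10), (m, 15, 2, 22, 16), (m, 15, 2, 24, 26), (m, 15, 2, 26, 18), (m, 15, 2, 4, 16), (m, 15, 2, 9, 10), (s, 15, 18, 22, 16), (s, 15, 18, 24, 26), (s, 15, 18, 26, 18), (s, 15, 18, 4, 16), (s, 15, 18, 9, 10), (w, 2, 27, 2, 8), (w, 2, 27, 6, 19)}
Selection C ≠ 22: {(b, 15, 29, 24, 26), (b, 15, 29, 26, 18), (b, 15, 29, 4, 16), (b, 15, 29, 9, 10), (m, 15, 2, 24, 26), (m, 15, 2, 26, 18), (m, 15, 2, 4, 16), (m, 15, 2, 9, 10), (s, 15, 18, 24, 26), (s, 15, 18, 26, 18), (s, 15, 18, 4, 16), (s, 15, 18, 9, 10), (w, 2, 27, 2, 8), (w, 2, 27, 6, 19)}
π_{F, G} gives {(18, 10), (18, 16), (18, 18), (18, 26), (2, 10), (2, 16), (2, 18), (2, 26), (27, 19), (27, 8), (29, 10), (29, 16), (29, 18), (29, 26)}.
Selection F ≠ 18: {(2, 10), (2, 16), (2, 18), (2, 26), (27, 19), (27, 8), (29, 10), (29, 16), (29, 18), (29, 26)}
π_{G, F} gives {(10, 2), (10, 29), (16, 2), (16, 29), (18, 2), (18, 29), (19, 27), (26, 2), (26, 29), (8, 27)}.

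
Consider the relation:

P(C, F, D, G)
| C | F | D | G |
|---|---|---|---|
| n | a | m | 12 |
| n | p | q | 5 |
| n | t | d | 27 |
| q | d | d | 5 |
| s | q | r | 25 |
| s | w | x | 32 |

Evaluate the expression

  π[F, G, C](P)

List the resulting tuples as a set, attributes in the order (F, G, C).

{(a, 12, n), (d, 5, q), (p, 5, n), (q, 25, s), (t, 27, n), (w, 32, s)}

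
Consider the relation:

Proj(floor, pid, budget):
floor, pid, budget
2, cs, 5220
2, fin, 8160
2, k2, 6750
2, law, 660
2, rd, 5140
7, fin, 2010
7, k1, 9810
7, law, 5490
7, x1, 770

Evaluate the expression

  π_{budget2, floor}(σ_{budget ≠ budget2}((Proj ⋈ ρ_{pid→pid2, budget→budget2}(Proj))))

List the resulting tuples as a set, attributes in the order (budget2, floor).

ρ[pid→pid2, budget→budget2]: schema becomes (floor, pid2, budget2); tuples unchanged.
Proj ⋈ ρ_{pid→pid2, budget→budget2}(Proj) (natural join on floor): {(2, cs, 5220, cs, 5220), (2, cs, 5220, fin, 8160), (2, cs, 5220, k2, 6750), (2, cs, 5220, law, 660), (2, cs, 5220, rd, 5140), (2, fin, 8160, cs, 5220), (2, fin, 8160, fin, 8160), (2, fin, 8160, k2, 6750), (2, fin, 8160, law, 660), (2, fin, 8160, rd, 5140), (2, k2, 6750, cs, 5220), (2, k2, 6750, fin, 8160), (2, k2, 6750, k2, 6750), (2, k2, 6750, law, 660), (2, k2, 6750, rd, 5140), (2, law, 660, cs, 5220), (2, law, 660, fin, 8160), (2, law, 660, k2, 6750), (2, law, 660, law, 660), (2, law, 660, rd, 5140), (2, rd, 5140, cs, 5220), (2, rd, 5140, fin, 8160), (2, rd, 5140, k2, 6750), (2, rd, 5140, law, 660), (2, rd, 5140, rd, 5140), (7, fin, 2010, fin, 2010), (7, fin, 2010, k1, 9810), (7, fin, 2010, law, 5490), (7, fin, 2010, x1, 770), (7, k1, 9810, fin, 2010), (7, k1, 9810, k1, 9810), (7, k1, 9810, law, 5490), (7, k1, 9810, x1, 770), (7, law, 5490, fin, 2010), (7, law, 5490, k1, 9810), (7, law, 5490, law, 5490), (7, law, 5490, x1, 770), (7, x1, 770, fin, 2010), (7, x1, 770, k1, 9810), (7, x1, 770, law, 5490), (7, x1, 770, x1, 770)}
Filtering on budget ≠ budget2 leaves {(2, cs, 5220, fin, 8160), (2, cs, 5220, k2, 6750), (2, cs, 5220, law, 660), (2, cs, 5220, rd, 5140), (2, fin, 8160, cs, 5220), (2, fin, 8160, k2, 6750), (2, fin, 8160, law, 660), (2, fin, 8160, rd, 5140), (2, k2, 6750, cs, 5220), (2, k2, 6750, fin, 8160), (2, k2, 6750, law, 660), (2, k2, 6750, rd, 5140), (2, law, 660, cs, 5220), (2, law, 660, fin, 8160), (2, law, 660, k2, 6750), (2, law, 660, rd, 5140), (2, rd, 5140, cs, 5220), (2, rd, 5140, fin, 8160), (2, rd, 5140, k2, 6750), (2, rd, 5140, law, 660), (7, fin, 2010, k1, 9810), (7, fin, 2010, law, 5490), (7, fin, 2010, x1, 770), (7, k1, 9810, fin, 2010), (7, k1, 9810, law, 5490), (7, k1, 9810, x1, 770), (7, law, 5490, fin, 2010), (7, law, 5490, k1, 9810), (7, law, 5490, x1, 770), (7, x1, 770, fin, 2010), (7, x1, 770, k1, 9810), (7, x1, 770, law, 5490)}.
Keep only column(s) budget2, floor (23 duplicate(s) eliminated): {(2010, 7), (5140, 2), (5220, 2), (5490, 7), (660, 2), (6750, 2), (770, 7), (8160, 2), (9810, 7)}

{(2010, 7), (5140, 2), (5220, 2), (5490, 7), (660, 2), (6750, 2), (770, 7), (8160, 2), (9810, 7)}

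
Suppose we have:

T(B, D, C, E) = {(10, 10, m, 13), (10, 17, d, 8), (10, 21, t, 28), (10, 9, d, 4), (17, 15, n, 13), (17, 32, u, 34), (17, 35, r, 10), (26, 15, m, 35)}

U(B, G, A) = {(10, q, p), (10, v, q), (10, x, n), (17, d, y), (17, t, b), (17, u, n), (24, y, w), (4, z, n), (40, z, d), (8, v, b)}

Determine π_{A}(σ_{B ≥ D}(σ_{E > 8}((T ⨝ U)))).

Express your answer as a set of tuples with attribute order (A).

Joining T and U on B yields {(10, 10, m, 13, q, p), (10, 10, m, 13, v, q), (10, 10, m, 13, x, n), (10, 17, d, 8, q, p), (10, 17, d, 8, v, q), (10, 17, d, 8, x, n), (10, 21, t, 28, q, p), (10, 21, t, 28, v, q), (10, 21, t, 28, x, n), (10, 9, d, 4, q, p), (10, 9, d, 4, v, q), (10, 9, d, 4, x, n), (17, 15, n, 13, d, y), (17, 15, n, 13, t, b), (17, 15, n, 13, u, n), (17, 32, u, 34, d, y), (17, 32, u, 34, t, b), (17, 32, u, 34, u, n), (17, 35, r, 10, d, y), (17, 35, r, 10, t, b), (17, 35, r, 10, u, n)}.
Apply σ_{E > 8}; surviving tuples: {(10, 10, m, 13, q, p), (10, 10, m, 13, v, q), (10, 10, m, 13, x, n), (10, 21, t, 28, q, p), (10, 21, t, 28, v, q), (10, 21, t, 28, x, n), (17, 15, n, 13, d, y), (17, 15, n, 13, t, b), (17, 15, n, 13, u, n), (17, 32, u, 34, d, y), (17, 32, u, 34, t, b), (17, 32, u, 34, u, n), (17, 35, r, 10, d, y), (17, 35, r, 10, t, b), (17, 35, r, 10, u, n)}
Apply σ_{B ≥ D}; surviving tuples: {(10, 10, m, 13, q, p), (10, 10, m, 13, v, q), (10, 10, m, 13, x, n), (17, 15, n, 13, d, y), (17, 15, n, 13, t, b), (17, 15, n, 13, u, n)}
π[A]: project onto (A) (1 duplicate(s) eliminated) → {b, n, p, q, y}

{b, n, p, q, y}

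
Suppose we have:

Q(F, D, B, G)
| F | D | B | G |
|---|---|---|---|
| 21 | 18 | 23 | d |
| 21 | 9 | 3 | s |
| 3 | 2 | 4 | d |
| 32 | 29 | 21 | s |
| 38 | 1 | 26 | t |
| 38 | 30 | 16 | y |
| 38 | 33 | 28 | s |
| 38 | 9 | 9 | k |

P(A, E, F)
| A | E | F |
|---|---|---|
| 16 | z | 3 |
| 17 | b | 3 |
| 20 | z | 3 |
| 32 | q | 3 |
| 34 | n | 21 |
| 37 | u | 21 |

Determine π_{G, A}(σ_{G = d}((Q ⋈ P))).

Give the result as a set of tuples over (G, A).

{(d, 16), (d, 17), (d, 20), (d, 32), (d, 34), (d, 37)}

Natural join on F: {(21, 18, 23, d, 34, n), (21, 18, 23, d, 37, u), (21, 9, 3, s, 34, n), (21, 9, 3, s, 37, u), (3, 2, 4, d, 16, z), (3, 2, 4, d, 17, b), (3, 2, 4, d, 20, z), (3, 2, 4, d, 32, q)}
σ[G = d]: keep tuples satisfying G = d → {(21, 18, 23, d, 34, n), (21, 18, 23, d, 37, u), (3, 2, 4, d, 16, z), (3, 2, 4, d, 17, b), (3, 2, 4, d, 20, z), (3, 2, 4, d, 32, q)}
π_{G, A} gives {(d, 16), (d, 17), (d, 20), (d, 32), (d, 34), (d, 37)}.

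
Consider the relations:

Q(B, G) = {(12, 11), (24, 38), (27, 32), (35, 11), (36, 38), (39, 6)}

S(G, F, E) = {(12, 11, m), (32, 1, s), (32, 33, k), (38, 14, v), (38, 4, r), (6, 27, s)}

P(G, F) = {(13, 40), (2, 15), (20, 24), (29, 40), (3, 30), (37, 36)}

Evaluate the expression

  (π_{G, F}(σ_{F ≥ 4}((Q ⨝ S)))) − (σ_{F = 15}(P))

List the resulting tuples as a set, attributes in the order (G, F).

Q ⋈ S (natural join on G): {(24, 38, 14, v), (24, 38, 4, r), (27, 32, 1, s), (27, 32, 33, k), (36, 38, 14, v), (36, 38, 4, r), (39, 6, 27, s)}
Apply σ_{F ≥ 4}; surviving tuples: {(24, 38, 14, v), (24, 38, 4, r), (27, 32, 33, k), (36, 38, 14, v), (36, 38, 4, r), (39, 6, 27, s)}
π_{G, F} gives {(32, 33), (38, 14), (38, 4), (6, 27)} (2 duplicate(s) eliminated).
Apply σ_{F = 15}; surviving tuples: {(2, 15)}
Taking the difference: {(32, 33), (38, 14), (38, 4), (6, 27)}

{(32, 33), (38, 14), (38, 4), (6, 27)}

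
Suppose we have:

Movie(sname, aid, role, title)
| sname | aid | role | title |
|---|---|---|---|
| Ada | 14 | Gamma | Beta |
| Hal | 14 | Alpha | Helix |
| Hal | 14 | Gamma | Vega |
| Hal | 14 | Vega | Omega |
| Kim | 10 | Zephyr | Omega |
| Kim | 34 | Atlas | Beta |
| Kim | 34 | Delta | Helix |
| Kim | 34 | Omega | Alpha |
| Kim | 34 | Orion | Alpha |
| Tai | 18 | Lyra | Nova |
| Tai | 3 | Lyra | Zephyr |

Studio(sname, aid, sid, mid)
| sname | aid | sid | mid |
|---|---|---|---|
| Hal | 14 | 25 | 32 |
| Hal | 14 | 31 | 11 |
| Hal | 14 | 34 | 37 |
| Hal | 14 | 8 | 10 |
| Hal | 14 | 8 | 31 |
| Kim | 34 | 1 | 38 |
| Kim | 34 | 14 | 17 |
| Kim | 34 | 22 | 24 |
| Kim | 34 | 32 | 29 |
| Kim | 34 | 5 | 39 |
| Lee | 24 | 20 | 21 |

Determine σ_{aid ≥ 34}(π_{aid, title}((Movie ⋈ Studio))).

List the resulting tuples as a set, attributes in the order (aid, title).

{(34, Alpha), (34, Beta), (34, Helix)}

Joining Movie and Studio on sname, aid yields {(Hal, 14, Alpha, Helix, 25, 32), (Hal, 14, Alpha, Helix, 31, 11), (Hal, 14, Alpha, Helix, 34, 37), (Hal, 14, Alpha, Helix, 8, 10), (Hal, 14, Alpha, Helix, 8, 31), (Hal, 14, Gamma, Vega, 25, 32), (Hal, 14, Gamma, Vega, 31, 11), (Hal, 14, Gamma, Vega, 34, 37), (Hal, 14, Gamma, Vega, 8, 10), (Hal, 14, Gamma, Vega, 8, 31), (Hal, 14, Vega, Omega, 25, 32), (Hal, 14, Vega, Omega, 31, 11), (Hal, 14, Vega, Omega, 34, 37), (Hal, 14, Vega, Omega, 8, 10), (Hal, 14, Vega, Omega, 8, 31), (Kim, 34, Atlas, Beta, 1, 38), (Kim, 34, Atlas, Beta, 14, 17), (Kim, 34, Atlas, Beta, 22, 24), (Kim, 34, Atlas, Beta, 32, 29), (Kim, 34, Atlas, Beta, 5, 39), (Kim, 34, Delta, Helix, 1, 38), (Kim, 34, Delta, Helix, 14, 17), (Kim, 34, Delta, Helix, 22, 24), (Kim, 34, Delta, Helix, 32, 29), (Kim, 34, Delta, Helix, 5, 39), (Kim, 34, Omega, Alpha, 1, 38), (Kim, 34, Omega, Alpha, 14, 17), (Kim, 34, Omega, Alpha, 22, 24), (Kim, 34, Omega, Alpha, 32, 29), (Kim, 34, Omega, Alpha, 5, 39), (Kim, 34, Orion, Alpha, 1, 38), (Kim, 34, Orion, Alpha, 14, 17), (Kim, 34, Orion, Alpha, 22, 24), (Kim, 34, Orion, Alpha, 32, 29), (Kim, 34, Orion, Alpha, 5, 39)}.
Keep only column(s) aid, title (29 duplicate(s) eliminated): {(14, Helix), (14, Omega), (14, Vega), (34, Alpha), (34, Beta), (34, Helix)}
Selection aid ≥ 34: {(34, Alpha), (34, Beta), (34, Helix)}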